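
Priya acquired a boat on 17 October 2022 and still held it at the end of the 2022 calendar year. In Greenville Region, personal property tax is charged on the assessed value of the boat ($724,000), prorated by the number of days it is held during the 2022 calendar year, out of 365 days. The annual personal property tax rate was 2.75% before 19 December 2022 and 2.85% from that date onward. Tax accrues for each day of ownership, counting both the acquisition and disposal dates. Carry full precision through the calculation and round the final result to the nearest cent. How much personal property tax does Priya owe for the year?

$4,171.43

17 October – 18 December 2022: 63 days at 2.75% → $724,000 × 2.75% × 63/365 = $3,436.5205
19 December – 31 December 2022: 13 days at 2.85% → $724,000 × 2.85% × 13/365 = $734.9096
Total = $4,171.4301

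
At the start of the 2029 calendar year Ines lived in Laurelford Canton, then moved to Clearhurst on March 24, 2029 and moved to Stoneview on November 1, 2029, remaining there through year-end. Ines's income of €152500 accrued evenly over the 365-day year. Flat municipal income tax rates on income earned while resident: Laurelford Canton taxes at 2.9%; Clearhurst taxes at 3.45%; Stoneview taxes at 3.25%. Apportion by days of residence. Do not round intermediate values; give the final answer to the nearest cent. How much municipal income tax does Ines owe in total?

€5021.85

Laurelford Canton, January 1 – March 23, 2029: 82 days → €152500 × 2.9% × 82/365 = €993.5479
Clearhurst, March 24 – October 31, 2029: 222 days → €152500 × 3.45% × 222/365 = €3199.9932
Stoneview, November 1 – December 31, 2029: 61 days → €152500 × 3.25% × 61/365 = €828.3048
Total = €5021.8459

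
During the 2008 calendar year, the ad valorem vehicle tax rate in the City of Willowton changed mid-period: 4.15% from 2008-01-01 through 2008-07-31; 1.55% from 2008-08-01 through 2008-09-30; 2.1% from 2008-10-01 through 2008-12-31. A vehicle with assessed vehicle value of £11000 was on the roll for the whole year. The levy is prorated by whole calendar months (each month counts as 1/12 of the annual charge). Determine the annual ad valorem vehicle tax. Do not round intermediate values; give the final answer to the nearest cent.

£352.46

2008-01-01 to 2008-07-31: 7 months at 4.15% → £11000 × 4.15% × 7/12 = £266.2917
2008-08-01 to 2008-09-30: 2 months at 1.55% → £11000 × 1.55% × 2/12 = £28.4167
2008-10-01 to 2008-12-31: 3 months at 2.1% → £11000 × 2.1% × 3/12 = £57.7500
Total = £352.4583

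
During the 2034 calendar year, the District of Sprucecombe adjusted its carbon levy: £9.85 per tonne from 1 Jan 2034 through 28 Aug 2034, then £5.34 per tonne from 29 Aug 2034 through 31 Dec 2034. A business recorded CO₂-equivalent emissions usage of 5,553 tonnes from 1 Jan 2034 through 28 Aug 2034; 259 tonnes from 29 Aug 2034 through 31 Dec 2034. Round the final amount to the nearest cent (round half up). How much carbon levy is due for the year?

1 Jan – 28 Aug 2034: 5,553 tonnes at £9.85/tonne → £54697.05
29 Aug – 31 Dec 2034: 259 tonnes at £5.34/tonne → £1383.06

£56080.11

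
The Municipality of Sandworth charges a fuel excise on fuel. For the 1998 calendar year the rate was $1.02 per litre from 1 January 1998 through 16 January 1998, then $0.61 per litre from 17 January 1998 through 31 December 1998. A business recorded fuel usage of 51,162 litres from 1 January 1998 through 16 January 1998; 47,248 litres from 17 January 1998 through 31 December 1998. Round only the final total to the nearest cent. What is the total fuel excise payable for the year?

1 January – 16 January 1998: 51,162 litres at $1.02/litre → $52,185.24
17 January – 31 December 1998: 47,248 litres at $0.61/litre → $28,821.28

$81,006.52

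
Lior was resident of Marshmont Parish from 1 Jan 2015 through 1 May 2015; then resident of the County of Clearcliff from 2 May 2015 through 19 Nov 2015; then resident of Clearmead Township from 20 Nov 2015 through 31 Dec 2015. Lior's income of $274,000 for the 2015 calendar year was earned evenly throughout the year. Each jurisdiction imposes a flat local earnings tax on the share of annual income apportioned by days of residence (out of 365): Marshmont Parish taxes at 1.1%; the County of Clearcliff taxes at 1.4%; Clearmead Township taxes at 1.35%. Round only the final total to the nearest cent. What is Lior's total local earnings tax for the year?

Marshmont Parish, 1 Jan – 1 May 2015: 121 days → $274,000 × 1.1% × 121/365 = $999.1616
The County of Clearcliff, 2 May – 19 Nov 2015: 202 days → $274,000 × 1.4% × 202/365 = $2,122.9370
Clearmead Township, 20 Nov – 31 Dec 2015: 42 days → $274,000 × 1.35% × 42/365 = $425.6384
Total = $3,547.7370

$3,547.74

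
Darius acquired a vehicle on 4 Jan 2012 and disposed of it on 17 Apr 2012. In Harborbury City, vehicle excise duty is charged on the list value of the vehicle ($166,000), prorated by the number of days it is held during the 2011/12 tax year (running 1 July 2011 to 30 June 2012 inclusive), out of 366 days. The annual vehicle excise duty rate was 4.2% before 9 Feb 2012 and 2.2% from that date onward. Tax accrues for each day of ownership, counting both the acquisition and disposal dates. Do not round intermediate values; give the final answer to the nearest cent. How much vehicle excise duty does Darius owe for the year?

4 Jan – 8 Feb 2012: 36 days at 4.2% → $166,000 × 4.2% × 36/366 = $685.7705
9 Feb – 17 Apr 2012: 69 days at 2.2% → $166,000 × 2.2% × 69/366 = $688.4918
Total = $1,374.2623

$1,374.26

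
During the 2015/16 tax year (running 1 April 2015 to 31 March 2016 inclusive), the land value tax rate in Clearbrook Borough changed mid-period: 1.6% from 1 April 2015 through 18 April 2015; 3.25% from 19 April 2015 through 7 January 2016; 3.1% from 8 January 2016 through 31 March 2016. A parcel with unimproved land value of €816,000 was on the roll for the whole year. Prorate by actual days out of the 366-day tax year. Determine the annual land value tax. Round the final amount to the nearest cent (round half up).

1 April – 18 April 2015: 18 days at 1.6% → €816,000 × 1.6% × 18/366 = €642.0984
19 April 2015 – 7 January 2016: 264 days at 3.25% → €816,000 × 3.25% × 264/366 = €19,129.1803
8 January – 31 March 2016: 84 days at 3.1% → €816,000 × 3.1% × 84/366 = €5,805.6393
Total = €25,576.9180

€25,576.92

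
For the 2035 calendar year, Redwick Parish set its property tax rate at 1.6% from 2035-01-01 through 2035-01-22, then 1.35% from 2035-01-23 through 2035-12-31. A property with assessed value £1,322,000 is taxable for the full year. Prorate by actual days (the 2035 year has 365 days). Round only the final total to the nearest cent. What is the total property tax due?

£18,046.21

2035-01-01 to 2035-01-22: 22 days at 1.6% → £1,322,000 × 1.6% × 22/365 = £1,274.9151
2035-01-23 to 2035-12-31: 343 days at 1.35% → £1,322,000 × 1.35% × 343/365 = £16,771.2904
Total = £18,046.2055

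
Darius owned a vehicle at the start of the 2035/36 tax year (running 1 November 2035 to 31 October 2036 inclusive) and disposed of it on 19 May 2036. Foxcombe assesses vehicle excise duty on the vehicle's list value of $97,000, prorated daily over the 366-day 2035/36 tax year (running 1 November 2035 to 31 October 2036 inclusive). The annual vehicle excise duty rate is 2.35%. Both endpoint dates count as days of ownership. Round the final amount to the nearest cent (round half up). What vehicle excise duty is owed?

Days held (1 Nov 2035 – 19 May 2036): 201 out of 366
Tax = $97,000 × 2.35% × 201/366 = $1,251.8566

$1,251.86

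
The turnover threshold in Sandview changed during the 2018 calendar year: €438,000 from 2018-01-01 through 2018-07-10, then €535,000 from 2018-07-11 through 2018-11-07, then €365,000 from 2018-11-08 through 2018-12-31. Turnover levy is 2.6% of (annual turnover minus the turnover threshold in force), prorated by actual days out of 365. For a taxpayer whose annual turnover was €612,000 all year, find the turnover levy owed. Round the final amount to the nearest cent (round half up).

€3,975.65

2018-01-01 to 2018-07-10: 191 days, exemption €438,000 → (€612,000 − €438,000) × 2.6% × 191/365 = €2,367.3534
2018-07-11 to 2018-11-07: 120 days, exemption €535,000 → (€612,000 − €535,000) × 2.6% × 120/365 = €658.1918
2018-11-08 to 2018-12-31: 54 days, exemption €365,000 → (€612,000 − €365,000) × 2.6% × 54/365 = €950.1041
Total = €3,975.6493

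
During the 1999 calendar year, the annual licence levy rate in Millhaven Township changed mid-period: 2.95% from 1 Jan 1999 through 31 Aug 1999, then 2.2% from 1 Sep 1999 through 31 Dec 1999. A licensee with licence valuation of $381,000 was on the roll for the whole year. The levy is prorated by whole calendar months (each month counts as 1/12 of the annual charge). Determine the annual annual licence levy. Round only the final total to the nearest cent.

$10,287.00

1 Jan – 31 Aug 1999: 8 months at 2.95% → $381,000 × 2.95% × 8/12 = $7,493.0000
1 Sep – 31 Dec 1999: 4 months at 2.2% → $381,000 × 2.2% × 4/12 = $2,794.0000
Total = $10,287.0000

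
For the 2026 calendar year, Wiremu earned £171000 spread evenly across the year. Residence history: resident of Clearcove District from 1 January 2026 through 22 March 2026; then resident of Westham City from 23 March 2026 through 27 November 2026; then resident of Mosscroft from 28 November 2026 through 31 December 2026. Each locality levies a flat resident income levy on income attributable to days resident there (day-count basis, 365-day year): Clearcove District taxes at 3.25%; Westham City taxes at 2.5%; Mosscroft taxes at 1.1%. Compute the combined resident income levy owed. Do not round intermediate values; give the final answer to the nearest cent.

£4336.61

Clearcove District, 1 January – 22 March 2026: 81 days → £171000 × 3.25% × 81/365 = £1233.3082
Westham City, 23 March – 27 November 2026: 250 days → £171000 × 2.5% × 250/365 = £2928.0822
Mosscroft, 28 November – 31 December 2026: 34 days → £171000 × 1.1% × 34/365 = £175.2164
Total = £4336.6068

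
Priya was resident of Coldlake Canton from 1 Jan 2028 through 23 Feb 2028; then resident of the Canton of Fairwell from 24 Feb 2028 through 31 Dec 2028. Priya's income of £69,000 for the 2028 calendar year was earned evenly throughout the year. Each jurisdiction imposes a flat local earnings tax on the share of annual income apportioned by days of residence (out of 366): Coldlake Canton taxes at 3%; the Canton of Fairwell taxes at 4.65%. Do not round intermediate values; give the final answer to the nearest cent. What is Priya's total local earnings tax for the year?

£3,040.52

Coldlake Canton, 1 Jan – 23 Feb 2028: 54 days → £69,000 × 3% × 54/366 = £305.4098
The Canton of Fairwell, 24 Feb – 31 Dec 2028: 312 days → £69,000 × 4.65% × 312/366 = £2,735.1148
Total = £3,040.5246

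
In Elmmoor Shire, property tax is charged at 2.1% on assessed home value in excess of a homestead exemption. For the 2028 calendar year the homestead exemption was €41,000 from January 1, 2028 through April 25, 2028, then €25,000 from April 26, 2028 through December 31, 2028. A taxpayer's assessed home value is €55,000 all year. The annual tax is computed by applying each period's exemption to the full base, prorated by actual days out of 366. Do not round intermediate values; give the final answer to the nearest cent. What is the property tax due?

January 1 – April 25, 2028: 116 days, exemption €41,000 → (€55,000 − €41,000) × 2.1% × 116/366 = €93.1803
April 26 – December 31, 2028: 250 days, exemption €25,000 → (€55,000 − €25,000) × 2.1% × 250/366 = €430.3279
Total = €523.5082

€523.51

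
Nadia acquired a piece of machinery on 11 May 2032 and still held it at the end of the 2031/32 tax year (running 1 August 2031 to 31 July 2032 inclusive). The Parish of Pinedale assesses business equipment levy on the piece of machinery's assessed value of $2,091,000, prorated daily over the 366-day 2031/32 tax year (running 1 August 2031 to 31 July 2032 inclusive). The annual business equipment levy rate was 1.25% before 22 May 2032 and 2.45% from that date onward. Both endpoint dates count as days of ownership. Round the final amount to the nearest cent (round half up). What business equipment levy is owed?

11 May – 21 May 2032: 11 days at 1.25% → $2,091,000 × 1.25% × 11/366 = $785.5533
22 May – 31 July 2032: 71 days at 2.45% → $2,091,000 × 2.45% × 71/366 = $9,937.9631
Total = $10,723.5164

$10,723.52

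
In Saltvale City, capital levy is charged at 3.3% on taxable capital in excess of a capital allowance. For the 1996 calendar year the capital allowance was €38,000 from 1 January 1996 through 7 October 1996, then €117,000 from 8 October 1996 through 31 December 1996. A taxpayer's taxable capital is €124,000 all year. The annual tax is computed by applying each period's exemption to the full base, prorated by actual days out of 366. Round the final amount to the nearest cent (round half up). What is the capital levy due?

€2,232.55

1 January – 7 October 1996: 281 days, exemption €38,000 → (€124,000 − €38,000) × 3.3% × 281/366 = €2,178.9016
8 October – 31 December 1996: 85 days, exemption €117,000 → (€124,000 − €117,000) × 3.3% × 85/366 = €53.6475
Total = €2,232.5492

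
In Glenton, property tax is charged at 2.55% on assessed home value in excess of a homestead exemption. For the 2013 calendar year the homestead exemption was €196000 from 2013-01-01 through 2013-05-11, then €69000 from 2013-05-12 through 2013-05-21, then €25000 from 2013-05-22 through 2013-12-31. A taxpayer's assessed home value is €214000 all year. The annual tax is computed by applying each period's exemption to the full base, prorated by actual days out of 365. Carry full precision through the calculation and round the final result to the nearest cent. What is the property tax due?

2013-01-01 to 2013-05-11: 131 days, exemption €196000 → (€214000 − €196000) × 2.55% × 131/365 = €164.7370
2013-05-12 to 2013-05-21: 10 days, exemption €69000 → (€214000 − €69000) × 2.55% × 10/365 = €101.3014
2013-05-22 to 2013-12-31: 224 days, exemption €25000 → (€214000 − €25000) × 2.55% × 224/365 = €2957.7205
Total = €3223.7589

€3223.76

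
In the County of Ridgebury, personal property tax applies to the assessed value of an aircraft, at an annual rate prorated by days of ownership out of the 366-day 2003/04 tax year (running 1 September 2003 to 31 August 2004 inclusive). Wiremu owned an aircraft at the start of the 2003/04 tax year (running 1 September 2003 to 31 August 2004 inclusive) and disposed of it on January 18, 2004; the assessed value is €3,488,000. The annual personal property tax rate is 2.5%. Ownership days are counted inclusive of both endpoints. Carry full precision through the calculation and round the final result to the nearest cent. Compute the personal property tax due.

€33,355.19

Days held (September 1, 2003 – January 18, 2004): 140 out of 366
Tax = €3,488,000 × 2.5% × 140/366 = €33,355.1913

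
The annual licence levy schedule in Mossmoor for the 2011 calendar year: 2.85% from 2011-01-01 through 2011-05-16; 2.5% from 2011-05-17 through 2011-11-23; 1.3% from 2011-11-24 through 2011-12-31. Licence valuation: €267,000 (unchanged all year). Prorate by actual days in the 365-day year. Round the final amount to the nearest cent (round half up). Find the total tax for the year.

2011-01-01 to 2011-05-16: 136 days at 2.85% → €267,000 × 2.85% × 136/365 = €2,835.3205
2011-05-17 to 2011-11-23: 191 days at 2.5% → €267,000 × 2.5% × 191/365 = €3,492.9452
2011-11-24 to 2011-12-31: 38 days at 1.3% → €267,000 × 1.3% × 38/365 = €361.3644
Total = €6,689.6301

€6,689.63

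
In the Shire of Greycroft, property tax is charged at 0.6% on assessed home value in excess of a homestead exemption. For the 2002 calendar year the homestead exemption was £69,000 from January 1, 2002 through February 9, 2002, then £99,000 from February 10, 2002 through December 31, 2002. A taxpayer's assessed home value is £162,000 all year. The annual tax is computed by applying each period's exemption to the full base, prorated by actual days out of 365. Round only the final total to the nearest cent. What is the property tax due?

£397.73

January 1 – February 9, 2002: 40 days, exemption £69,000 → (£162,000 − £69,000) × 0.6% × 40/365 = £61.1507
February 10 – December 31, 2002: 325 days, exemption £99,000 → (£162,000 − £99,000) × 0.6% × 325/365 = £336.5753
Total = £397.7260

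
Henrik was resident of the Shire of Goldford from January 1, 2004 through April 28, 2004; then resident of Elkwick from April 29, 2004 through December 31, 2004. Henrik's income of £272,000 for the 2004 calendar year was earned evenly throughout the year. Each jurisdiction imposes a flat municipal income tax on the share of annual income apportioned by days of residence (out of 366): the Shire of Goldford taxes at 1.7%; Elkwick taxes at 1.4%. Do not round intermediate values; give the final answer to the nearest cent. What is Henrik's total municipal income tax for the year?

£4,073.31

The Shire of Goldford, January 1 – April 28, 2004: 119 days → £272,000 × 1.7% × 119/366 = £1,503.4317
Elkwick, April 29 – December 31, 2004: 247 days → £272,000 × 1.4% × 247/366 = £2,569.8798
Total = £4,073.3115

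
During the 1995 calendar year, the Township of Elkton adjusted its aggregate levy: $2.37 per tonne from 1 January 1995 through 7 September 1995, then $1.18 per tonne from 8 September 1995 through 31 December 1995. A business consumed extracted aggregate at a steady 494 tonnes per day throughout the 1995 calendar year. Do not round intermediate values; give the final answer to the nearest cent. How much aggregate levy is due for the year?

$359,730.80

1 January – 7 September 1995: 250 days × 494 tonnes/day = 123,500 tonnes at $2.37/tonne → $292,695.00
8 September – 31 December 1995: 115 days × 494 tonnes/day = 56,810 tonnes at $1.18/tonne → $67,035.80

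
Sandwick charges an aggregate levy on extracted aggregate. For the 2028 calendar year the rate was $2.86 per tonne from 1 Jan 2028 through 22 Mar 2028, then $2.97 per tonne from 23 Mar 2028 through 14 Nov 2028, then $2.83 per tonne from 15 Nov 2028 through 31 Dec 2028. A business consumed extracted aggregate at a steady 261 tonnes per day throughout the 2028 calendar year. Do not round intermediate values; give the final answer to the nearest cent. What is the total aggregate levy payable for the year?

1 Jan – 22 Mar 2028: 82 days × 261 tonnes/day = 21,402 tonnes at $2.86/tonne → $61209.72
23 Mar – 14 Nov 2028: 237 days × 261 tonnes/day = 61,857 tonnes at $2.97/tonne → $183715.29
15 Nov – 31 Dec 2028: 47 days × 261 tonnes/day = 12,267 tonnes at $2.83/tonne → $34715.61

$279640.62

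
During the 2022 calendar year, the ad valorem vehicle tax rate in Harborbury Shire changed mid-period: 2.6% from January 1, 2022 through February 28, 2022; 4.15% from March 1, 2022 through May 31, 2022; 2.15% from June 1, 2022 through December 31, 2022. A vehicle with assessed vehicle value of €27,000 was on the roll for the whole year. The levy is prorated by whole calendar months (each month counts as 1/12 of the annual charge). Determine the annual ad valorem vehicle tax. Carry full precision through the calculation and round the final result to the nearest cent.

€735.75

January 1 – February 28, 2022: 2 months at 2.6% → €27,000 × 2.6% × 2/12 = €117.0000
March 1 – May 31, 2022: 3 months at 4.15% → €27,000 × 4.15% × 3/12 = €280.1250
June 1 – December 31, 2022: 7 months at 2.15% → €27,000 × 2.15% × 7/12 = €338.6250
Total = €735.7500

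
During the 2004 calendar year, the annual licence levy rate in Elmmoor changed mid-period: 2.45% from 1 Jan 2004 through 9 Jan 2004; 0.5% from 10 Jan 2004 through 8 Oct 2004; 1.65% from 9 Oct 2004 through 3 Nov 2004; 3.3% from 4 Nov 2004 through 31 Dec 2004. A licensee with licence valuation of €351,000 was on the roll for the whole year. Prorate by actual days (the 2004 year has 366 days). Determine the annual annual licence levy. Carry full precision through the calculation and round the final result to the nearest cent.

1 Jan – 9 Jan 2004: 9 days at 2.45% → €351,000 × 2.45% × 9/366 = €211.4631
10 Jan – 8 Oct 2004: 273 days at 0.5% → €351,000 × 0.5% × 273/366 = €1,309.0574
9 Oct – 3 Nov 2004: 26 days at 1.65% → €351,000 × 1.65% × 26/366 = €411.4180
4 Nov – 31 Dec 2004: 58 days at 3.3% → €351,000 × 3.3% × 58/366 = €1,835.5574
Total = €3,767.4959

€3,767.50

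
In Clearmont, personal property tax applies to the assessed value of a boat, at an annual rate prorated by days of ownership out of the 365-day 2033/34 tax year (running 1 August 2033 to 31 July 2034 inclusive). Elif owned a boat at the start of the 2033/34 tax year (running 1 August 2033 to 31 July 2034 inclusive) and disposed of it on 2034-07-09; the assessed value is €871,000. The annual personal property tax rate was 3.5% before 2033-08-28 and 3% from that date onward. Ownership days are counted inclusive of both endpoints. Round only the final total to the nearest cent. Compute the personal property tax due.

€24,877.19

2033-08-01 to 2033-08-27: 27 days at 3.5% → €871,000 × 3.5% × 27/365 = €2,255.0548
2033-08-28 to 2034-07-09: 316 days at 3% → €871,000 × 3% × 316/365 = €22,622.1370
Total = €24,877.1918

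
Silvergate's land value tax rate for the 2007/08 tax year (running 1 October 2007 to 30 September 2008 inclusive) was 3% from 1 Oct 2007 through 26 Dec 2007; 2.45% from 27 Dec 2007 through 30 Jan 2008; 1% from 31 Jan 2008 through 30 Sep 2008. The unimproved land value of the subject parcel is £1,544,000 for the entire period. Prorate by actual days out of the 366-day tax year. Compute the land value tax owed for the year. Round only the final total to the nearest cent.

1 Oct – 26 Dec 2007: 87 days at 3% → £1,544,000 × 3% × 87/366 = £11,010.4918
27 Dec 2007 – 30 Jan 2008: 35 days at 2.45% → £1,544,000 × 2.45% × 35/366 = £3,617.4317
31 Jan – 30 Sep 2008: 244 days at 1% → £1,544,000 × 1% × 244/366 = £10,293.3333
Total = £24,921.2568

£24,921.26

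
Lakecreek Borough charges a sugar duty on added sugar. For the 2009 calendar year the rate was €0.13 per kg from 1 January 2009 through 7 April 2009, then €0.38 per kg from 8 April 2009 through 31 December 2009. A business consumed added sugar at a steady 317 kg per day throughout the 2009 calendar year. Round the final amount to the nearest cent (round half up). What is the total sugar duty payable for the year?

1 January – 7 April 2009: 97 days × 317 kg/day = 30,749 kg at €0.13/kg → €3997.37
8 April – 31 December 2009: 268 days × 317 kg/day = 84,956 kg at €0.38/kg → €32283.28

€36280.65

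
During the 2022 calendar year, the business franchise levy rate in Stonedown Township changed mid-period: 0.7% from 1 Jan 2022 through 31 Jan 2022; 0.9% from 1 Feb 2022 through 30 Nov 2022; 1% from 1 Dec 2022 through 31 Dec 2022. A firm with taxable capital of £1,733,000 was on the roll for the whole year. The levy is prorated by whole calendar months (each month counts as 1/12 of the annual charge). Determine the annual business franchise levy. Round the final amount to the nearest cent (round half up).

£15,452.58

1 Jan – 31 Jan 2022: 1 month at 0.7% → £1,733,000 × 0.7% × 1/12 = £1,010.9167
1 Feb – 30 Nov 2022: 10 months at 0.9% → £1,733,000 × 0.9% × 10/12 = £12,997.5000
1 Dec – 31 Dec 2022: 1 month at 1% → £1,733,000 × 1% × 1/12 = £1,444.1667
Total = £15,452.5833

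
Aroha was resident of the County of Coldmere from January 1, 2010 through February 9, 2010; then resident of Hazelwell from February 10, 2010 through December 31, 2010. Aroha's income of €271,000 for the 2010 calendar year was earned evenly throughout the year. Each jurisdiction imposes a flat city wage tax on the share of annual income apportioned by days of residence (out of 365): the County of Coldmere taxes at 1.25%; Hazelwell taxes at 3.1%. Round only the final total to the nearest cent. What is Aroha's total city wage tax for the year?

The County of Coldmere, January 1 – February 9, 2010: 40 days → €271,000 × 1.25% × 40/365 = €371.2329
Hazelwell, February 10 – December 31, 2010: 325 days → €271,000 × 3.1% × 325/365 = €7,480.3425
Total = €7,851.5753

€7,851.58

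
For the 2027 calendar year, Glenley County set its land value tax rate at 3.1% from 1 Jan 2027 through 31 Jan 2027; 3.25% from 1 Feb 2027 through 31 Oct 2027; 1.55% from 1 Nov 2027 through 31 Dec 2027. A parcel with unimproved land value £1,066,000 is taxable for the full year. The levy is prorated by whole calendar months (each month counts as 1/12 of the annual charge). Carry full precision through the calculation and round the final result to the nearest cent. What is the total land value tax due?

1 Jan – 31 Jan 2027: 1 month at 3.1% → £1,066,000 × 3.1% × 1/12 = £2,753.8333
1 Feb – 31 Oct 2027: 9 months at 3.25% → £1,066,000 × 3.25% × 9/12 = £25,983.7500
1 Nov – 31 Dec 2027: 2 months at 1.55% → £1,066,000 × 1.55% × 2/12 = £2,753.8333
Total = £31,491.4167

£31,491.42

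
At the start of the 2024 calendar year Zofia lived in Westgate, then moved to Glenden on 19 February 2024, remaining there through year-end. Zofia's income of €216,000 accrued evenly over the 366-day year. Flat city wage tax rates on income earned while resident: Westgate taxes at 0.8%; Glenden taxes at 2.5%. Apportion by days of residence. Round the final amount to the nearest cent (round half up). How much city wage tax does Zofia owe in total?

Westgate, 1 January – 18 February 2024: 49 days → €216,000 × 0.8% × 49/366 = €231.3443
Glenden, 19 February – 31 December 2024: 317 days → €216,000 × 2.5% × 317/366 = €4,677.0492
Total = €4,908.3934

€4,908.39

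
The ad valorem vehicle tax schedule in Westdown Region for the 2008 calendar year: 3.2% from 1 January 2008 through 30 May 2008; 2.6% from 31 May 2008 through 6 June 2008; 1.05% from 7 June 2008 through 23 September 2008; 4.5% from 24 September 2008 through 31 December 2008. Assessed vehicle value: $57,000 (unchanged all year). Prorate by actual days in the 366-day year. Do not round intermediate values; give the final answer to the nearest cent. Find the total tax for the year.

1 January – 30 May 2008: 151 days at 3.2% → $57,000 × 3.2% × 151/366 = $752.5246
31 May – 6 June 2008: 7 days at 2.6% → $57,000 × 2.6% × 7/366 = $28.3443
7 June – 23 September 2008: 109 days at 1.05% → $57,000 × 1.05% × 109/366 = $178.2418
24 September – 31 December 2008: 99 days at 4.5% → $57,000 × 4.5% × 99/366 = $693.8115
Total = $1,652.9221

$1,652.92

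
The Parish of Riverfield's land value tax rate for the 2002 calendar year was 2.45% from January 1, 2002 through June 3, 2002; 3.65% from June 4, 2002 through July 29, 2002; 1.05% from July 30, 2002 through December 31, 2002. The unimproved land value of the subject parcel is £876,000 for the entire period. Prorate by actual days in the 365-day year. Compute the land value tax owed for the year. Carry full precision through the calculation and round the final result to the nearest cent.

January 1 – June 3, 2002: 154 days at 2.45% → £876,000 × 2.45% × 154/365 = £9,055.2000
June 4 – July 29, 2002: 56 days at 3.65% → £876,000 × 3.65% × 56/365 = £4,905.6000
July 30 – December 31, 2002: 155 days at 1.05% → £876,000 × 1.05% × 155/365 = £3,906.0000
Total = £17,866.8000

£17,866.80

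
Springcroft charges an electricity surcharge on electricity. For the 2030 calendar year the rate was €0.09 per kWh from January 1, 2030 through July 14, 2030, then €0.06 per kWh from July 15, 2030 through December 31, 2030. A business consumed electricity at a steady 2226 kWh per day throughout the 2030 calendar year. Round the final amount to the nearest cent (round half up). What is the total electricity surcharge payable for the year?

January 1 – July 14, 2030: 195 days × 2226 kWh/day = 434,070 kWh at €0.09/kWh → €39,066.30
July 15 – December 31, 2030: 170 days × 2226 kWh/day = 378,420 kWh at €0.06/kWh → €22,705.20

€61,771.50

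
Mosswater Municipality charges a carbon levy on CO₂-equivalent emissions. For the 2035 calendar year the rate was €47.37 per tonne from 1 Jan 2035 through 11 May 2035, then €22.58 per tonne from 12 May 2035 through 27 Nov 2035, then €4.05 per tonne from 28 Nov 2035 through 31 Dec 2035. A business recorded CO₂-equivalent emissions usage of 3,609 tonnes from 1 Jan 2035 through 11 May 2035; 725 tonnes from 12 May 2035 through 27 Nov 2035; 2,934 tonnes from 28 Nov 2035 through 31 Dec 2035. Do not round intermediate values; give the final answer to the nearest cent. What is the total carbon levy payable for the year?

€199,211.53

1 Jan – 11 May 2035: 3,609 tonnes at €47.37/tonne → €170,958.33
12 May – 27 Nov 2035: 725 tonnes at €22.58/tonne → €16,370.50
28 Nov – 31 Dec 2035: 2,934 tonnes at €4.05/tonne → €11,882.70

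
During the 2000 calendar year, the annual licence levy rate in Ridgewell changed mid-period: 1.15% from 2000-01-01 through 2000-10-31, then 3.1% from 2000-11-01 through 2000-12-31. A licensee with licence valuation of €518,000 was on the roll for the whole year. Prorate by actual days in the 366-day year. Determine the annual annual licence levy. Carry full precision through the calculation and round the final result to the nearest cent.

2000-01-01 to 2000-10-31: 305 days at 1.15% → €518,000 × 1.15% × 305/366 = €4,964.1667
2000-11-01 to 2000-12-31: 61 days at 3.1% → €518,000 × 3.1% × 61/366 = €2,676.3333
Total = €7,640.5000

€7,640.50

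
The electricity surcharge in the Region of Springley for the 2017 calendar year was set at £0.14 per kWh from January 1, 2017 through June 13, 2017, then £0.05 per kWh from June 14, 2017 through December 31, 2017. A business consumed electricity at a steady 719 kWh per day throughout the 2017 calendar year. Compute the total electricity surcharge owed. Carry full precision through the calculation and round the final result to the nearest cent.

January 1 – June 13, 2017: 164 days × 719 kWh/day = 117,916 kWh at £0.14/kWh → £16,508.24
June 14 – December 31, 2017: 201 days × 719 kWh/day = 144,519 kWh at £0.05/kWh → £7,225.95

£23,734.19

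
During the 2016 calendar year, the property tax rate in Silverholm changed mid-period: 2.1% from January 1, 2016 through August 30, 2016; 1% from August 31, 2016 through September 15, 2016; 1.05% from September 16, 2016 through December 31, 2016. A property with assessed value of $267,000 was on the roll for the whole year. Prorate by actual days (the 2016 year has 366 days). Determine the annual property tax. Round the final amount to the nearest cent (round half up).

$4,659.00

January 1 – August 30, 2016: 243 days at 2.1% → $267,000 × 2.1% × 243/366 = $3,722.6803
August 31 – September 15, 2016: 16 days at 1% → $267,000 × 1% × 16/366 = $116.7213
September 16 – December 31, 2016: 107 days at 1.05% → $267,000 × 1.05% × 107/366 = $819.6025
Total = $4,659.0041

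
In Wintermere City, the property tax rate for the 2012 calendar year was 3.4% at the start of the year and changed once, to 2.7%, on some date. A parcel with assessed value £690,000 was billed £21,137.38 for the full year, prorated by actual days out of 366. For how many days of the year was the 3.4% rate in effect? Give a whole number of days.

Let d = days at the first rate; then 366 − d days at the second rate.
£690,000 × [3.4%·d + 2.7%·(366−d)] / 366 = £21,137.38
Solving gives d = 190, so the new rate took effect on July 9, 2012.

190 days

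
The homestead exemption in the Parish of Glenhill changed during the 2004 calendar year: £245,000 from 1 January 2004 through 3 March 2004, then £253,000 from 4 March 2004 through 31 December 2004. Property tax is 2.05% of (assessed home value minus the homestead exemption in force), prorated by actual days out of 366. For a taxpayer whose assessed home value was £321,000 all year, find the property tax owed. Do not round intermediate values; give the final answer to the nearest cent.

£1,422.23

1 January – 3 March 2004: 63 days, exemption £245,000 → (£321,000 − £245,000) × 2.05% × 63/366 = £268.1803
4 March – 31 December 2004: 303 days, exemption £253,000 → (£321,000 − £253,000) × 2.05% × 303/366 = £1,154.0492
Total = £1,422.2295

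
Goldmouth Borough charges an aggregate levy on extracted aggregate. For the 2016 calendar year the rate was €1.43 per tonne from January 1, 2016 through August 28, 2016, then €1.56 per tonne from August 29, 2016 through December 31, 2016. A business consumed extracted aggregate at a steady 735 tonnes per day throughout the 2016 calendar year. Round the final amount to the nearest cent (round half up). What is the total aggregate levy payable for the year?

January 1 – August 28, 2016: 241 days × 735 tonnes/day = 177,135 tonnes at €1.43/tonne → €253303.05
August 29 – December 31, 2016: 125 days × 735 tonnes/day = 91,875 tonnes at €1.56/tonne → €143325.00

€396628.05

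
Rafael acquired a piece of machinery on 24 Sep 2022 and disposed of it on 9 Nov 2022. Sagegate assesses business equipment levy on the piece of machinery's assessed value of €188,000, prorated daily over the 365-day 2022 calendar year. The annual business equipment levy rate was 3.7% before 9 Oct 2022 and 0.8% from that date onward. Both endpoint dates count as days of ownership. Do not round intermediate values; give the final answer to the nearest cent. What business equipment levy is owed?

24 Sep – 8 Oct 2022: 15 days at 3.7% → €188,000 × 3.7% × 15/365 = €285.8630
9 Oct – 9 Nov 2022: 32 days at 0.8% → €188,000 × 0.8% × 32/365 = €131.8575
Total = €417.7205

€417.72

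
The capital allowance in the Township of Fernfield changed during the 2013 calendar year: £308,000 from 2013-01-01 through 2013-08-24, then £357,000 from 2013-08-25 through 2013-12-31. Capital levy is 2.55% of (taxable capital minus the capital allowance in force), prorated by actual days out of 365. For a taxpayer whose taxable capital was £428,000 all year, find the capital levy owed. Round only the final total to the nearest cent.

2013-01-01 to 2013-08-24: 236 days, exemption £308,000 → (£428,000 − £308,000) × 2.55% × 236/365 = £1,978.5205
2013-08-25 to 2013-12-31: 129 days, exemption £357,000 → (£428,000 − £357,000) × 2.55% × 129/365 = £639.8753
Total = £2,618.3959

£2,618.40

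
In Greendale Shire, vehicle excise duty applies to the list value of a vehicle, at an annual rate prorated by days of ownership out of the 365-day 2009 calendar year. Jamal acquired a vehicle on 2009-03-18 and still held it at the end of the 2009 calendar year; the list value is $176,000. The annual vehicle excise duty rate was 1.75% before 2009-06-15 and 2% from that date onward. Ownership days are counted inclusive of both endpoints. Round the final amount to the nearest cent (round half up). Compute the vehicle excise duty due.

$2,679.78

2009-03-18 to 2009-06-14: 89 days at 1.75% → $176,000 × 1.75% × 89/365 = $751.0137
2009-06-15 to 2009-12-31: 200 days at 2% → $176,000 × 2% × 200/365 = $1,928.7671
Total = $2,679.7808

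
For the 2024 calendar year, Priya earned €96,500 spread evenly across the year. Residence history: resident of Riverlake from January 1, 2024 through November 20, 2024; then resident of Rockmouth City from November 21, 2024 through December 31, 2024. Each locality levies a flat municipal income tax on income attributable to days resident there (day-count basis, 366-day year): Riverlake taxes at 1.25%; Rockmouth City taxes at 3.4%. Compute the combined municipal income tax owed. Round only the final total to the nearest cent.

€1,438.67

Riverlake, January 1 – November 20, 2024: 325 days → €96,500 × 1.25% × 325/366 = €1,071.1236
Rockmouth City, November 21 – December 31, 2024: 41 days → €96,500 × 3.4% × 41/366 = €367.5437
Total = €1,438.6673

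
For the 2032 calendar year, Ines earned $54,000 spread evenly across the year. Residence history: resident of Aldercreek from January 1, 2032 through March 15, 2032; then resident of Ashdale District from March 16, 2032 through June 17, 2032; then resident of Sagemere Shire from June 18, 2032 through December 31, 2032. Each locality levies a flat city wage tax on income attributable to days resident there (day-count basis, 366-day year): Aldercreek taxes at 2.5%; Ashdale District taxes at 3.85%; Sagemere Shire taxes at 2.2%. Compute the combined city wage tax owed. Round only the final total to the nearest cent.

$1,450.03

Aldercreek, January 1 – March 15, 2032: 75 days → $54,000 × 2.5% × 75/366 = $276.6393
Ashdale District, March 16 – June 17, 2032: 94 days → $54,000 × 3.85% × 94/366 = $533.9508
Sagemere Shire, June 18 – December 31, 2032: 197 days → $54,000 × 2.2% × 197/366 = $639.4426
Total = $1,450.0328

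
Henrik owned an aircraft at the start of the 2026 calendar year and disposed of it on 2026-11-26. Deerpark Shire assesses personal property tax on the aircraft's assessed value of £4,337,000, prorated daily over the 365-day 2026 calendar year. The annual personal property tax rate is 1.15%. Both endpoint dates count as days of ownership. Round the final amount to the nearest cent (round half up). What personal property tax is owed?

£45,092.92

Days held (2026-01-01 to 2026-11-26): 330 out of 365
Tax = £4,337,000 × 1.15% × 330/365 = £45,092.9178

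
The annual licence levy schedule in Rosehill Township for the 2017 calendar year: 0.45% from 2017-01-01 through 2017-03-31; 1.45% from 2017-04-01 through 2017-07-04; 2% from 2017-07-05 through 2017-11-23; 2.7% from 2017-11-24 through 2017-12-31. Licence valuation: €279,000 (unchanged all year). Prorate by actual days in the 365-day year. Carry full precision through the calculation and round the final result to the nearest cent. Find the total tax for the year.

€4,317.62

2017-01-01 to 2017-03-31: 90 days at 0.45% → €279,000 × 0.45% × 90/365 = €309.5753
2017-04-01 to 2017-07-04: 95 days at 1.45% → €279,000 × 1.45% × 95/365 = €1,052.9384
2017-07-05 to 2017-11-23: 142 days at 2% → €279,000 × 2% × 142/365 = €2,170.8493
2017-11-24 to 2017-12-31: 38 days at 2.7% → €279,000 × 2.7% × 38/365 = €784.2575
Total = €4,317.6205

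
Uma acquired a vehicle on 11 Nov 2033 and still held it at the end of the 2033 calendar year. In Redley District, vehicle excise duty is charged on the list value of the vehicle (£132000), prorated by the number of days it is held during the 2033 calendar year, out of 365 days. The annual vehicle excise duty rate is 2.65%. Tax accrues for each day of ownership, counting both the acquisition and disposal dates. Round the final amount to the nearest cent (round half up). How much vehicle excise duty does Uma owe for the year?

£488.76

Days held (11 Nov – 31 Dec 2033): 51 out of 365
Tax = £132000 × 2.65% × 51/365 = £488.7616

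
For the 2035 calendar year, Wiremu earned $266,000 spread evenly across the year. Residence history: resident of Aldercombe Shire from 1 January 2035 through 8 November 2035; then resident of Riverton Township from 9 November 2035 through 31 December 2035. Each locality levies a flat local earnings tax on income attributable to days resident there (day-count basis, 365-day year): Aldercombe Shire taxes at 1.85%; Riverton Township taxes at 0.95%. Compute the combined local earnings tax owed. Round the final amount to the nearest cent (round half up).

$4,573.38

Aldercombe Shire, 1 January – 8 November 2035: 312 days → $266,000 × 1.85% × 312/365 = $4,206.4438
Riverton Township, 9 November – 31 December 2035: 53 days → $266,000 × 0.95% × 53/365 = $366.9342
Total = $4,573.3781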